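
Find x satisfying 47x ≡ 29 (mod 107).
x ≡ 12 (mod 107)

gcd(47, 107) = 1, which divides 29, so solutions exist.
Find 47^(-1) mod 107 by the extended Euclidean algorithm:
107 = 2 × 47 + 13  ⟹  13 = (1)·107 + (-2)·47
47 = 3 × 13 + 8  ⟹  8 = (-3)·107 + (7)·47
13 = 1 × 8 + 5  ⟹  5 = (4)·107 + (-9)·47
8 = 1 × 5 + 3  ⟹  3 = (-7)·107 + (16)·47
5 = 1 × 3 + 2  ⟹  2 = (11)·107 + (-25)·47
3 = 1 × 2 + 1  ⟹  1 = (-18)·107 + (41)·47
So (41)·47 ≡ 1 (mod 107), i.e. 47^(-1) ≡ 41 (mod 107).
x ≡ 41 × 29 = 1189 ≡ 12 (mod 107).
Check: 47 × 12 = 564 ≡ 29 (mod 107).
Unique solution: x ≡ 12 (mod 107)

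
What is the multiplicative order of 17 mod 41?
40

41 is prime, so ord(17) divides φ(41) = 40.
Divisors of 40: 1, 2, 4, 5, 8, 10, 20, 40.
Repeated squaring: 17^1 ≡ 17, 17^2 ≡ 2, 17^4 ≡ 4, 17^8 ≡ 16, 17^16 ≡ 10, 17^32 ≡ 18 (mod 41).
Test 17^d mod 41 for each divisor d in increasing order:
17^1 ≡ 17
17^2 ≡ 2
17^4 ≡ 4
17^5 = 17^4·17^1 ≡ 27
17^8 ≡ 16
17^10 = 17^8·17^2 ≡ 32
17^20 = 17^16·17^4 ≡ 40
17^40 = 17^32·17^8 ≡ 1  ← first divisor giving 1
The order is 40.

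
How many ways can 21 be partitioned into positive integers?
792

p(n) counts ways to write n as a sum of positive integers (order ignored).
Euler's pentagonal recurrence: p(k) = p(k-1) + p(k-2) - p(k-5) - p(k-7) + p(k-12) + p(k-15) - ... (offsets j(3j∓1)/2, signs ++--, p(0)=1, p(<0)=0).
DP table for k = 0..20: p(0)=1, p(1)=1, p(2)=2, p(3)=3, p(4)=5, p(5)=7, p(6)=11, p(7)=15, p(8)=22, p(9)=30, p(10)=42, p(11)=56, p(12)=77, p(13)=101, p(14)=135, p(15)=176, p(16)=231, p(17)=297, p(18)=385, p(19)=490, p(20)=627.
Final step: p(21) = p(20) + p(19) - p(16) - p(14) + p(9) + p(6)
= 627 + 490 - 231 - 135 + 30 + 11
= 792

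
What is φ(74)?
36

74 = 2 × 37
φ(n) = n × ∏(1 - 1/p) for each prime p dividing n
φ(74) = 74 × (1 - 1/2) × (1 - 1/37) = 36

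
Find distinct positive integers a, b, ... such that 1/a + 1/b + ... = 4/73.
1/19 + 1/463 + 1/321091 + 1/206198539471

Greedy algorithm:
4/73: ceiling(73/4) = 19, use 1/19
3/1387: ceiling(1387/3) = 463, use 1/463
2/642181: ceiling(642181/2) = 321091, use 1/321091
1/206198539471: ceiling(206198539471/1) = 206198539471, use 1/206198539471
Result: 4/73 = 1/19 + 1/463 + 1/321091 + 1/206198539471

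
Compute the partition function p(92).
72533807

p(n) counts ways to write n as a sum of positive integers (order ignored).
Euler's pentagonal recurrence: p(k) = p(k-1) + p(k-2) - p(k-5) - p(k-7) + p(k-12) + p(k-15) - ... (offsets j(3j∓1)/2, signs ++--, p(0)=1, p(<0)=0).
DP table for k = 0..91: p(0)=1, p(1)=1, p(2)=2, p(3)=3, p(4)=5, p(5)=7, p(6)=11, p(7)=15, p(8)=22, p(9)=30, p(10)=42, p(11)=56, p(12)=77, p(13)=101, p(14)=135, p(15)=176, p(16)=231, p(17)=297, p(18)=385, p(19)=490, p(20)=627, p(21)=792, p(22)=1002, p(23)=1255, p(24)=1575, p(25)=1958, p(26)=2436, p(27)=3010, p(28)=3718, p(29)=4565, p(30)=5604, p(31)=6842, p(32)=8349, p(33)=10143, p(34)=12310, p(35)=14883, p(36)=17977, p(37)=21637, p(38)=26015, p(39)=31185, p(40)=37338, p(41)=44583, p(42)=53174, p(43)=63261, p(44)=75175, p(45)=89134, p(46)=105558, p(47)=124754, p(48)=147273, p(49)=173525, p(50)=204226, p(51)=239943, p(52)=281589, p(53)=329931, p(54)=386155, p(55)=451276, p(56)=526823, p(57)=614154, p(58)=715220, p(59)=831820, p(60)=966467, p(61)=1121505, p(62)=1300156, p(63)=1505499, p(64)=1741630, p(65)=2012558, p(66)=2323520, p(67)=2679689, p(68)=3087735, p(69)=3554345, p(70)=4087968, p(71)=4697205, p(72)=5392783, p(73)=6185689, p(74)=7089500, p(75)=8118264, p(76)=9289091, p(77)=10619863, p(78)=12132164, p(79)=13848650, p(80)=15796476, p(81)=18004327, p(82)=20506255, p(83)=23338469, p(84)=26543660, p(85)=30167357, p(86)=34262962, p(87)=38887673, p(88)=44108109, p(89)=49995925, p(90)=56634173, p(91)=64112359.
Final step: p(92) = p(91) + p(90) - p(87) - p(85) + p(80) + p(77) - p(70) - p(66) + p(57) + p(52) - p(41) - p(35) + p(22) + p(15) - p(0)
= 64112359 + 56634173 - 38887673 - 30167357 + 15796476 + 10619863 - 4087968 - 2323520 + 614154 + 281589 - 44583 - 14883 + 1002 + 176 - 1
= 72533807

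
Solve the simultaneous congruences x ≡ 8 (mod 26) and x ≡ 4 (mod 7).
60

Using Chinese Remainder Theorem:
M = 26 × 7 = 182
M1 = 7, M2 = 26
y1 = 7^(-1) mod 26 = 15
y2 = 26^(-1) mod 7 = 3
x = (8×7×15 + 4×26×3) mod 182 = 60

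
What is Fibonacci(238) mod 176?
175

Matrix identity: Q^n = [[F_(n+1), F_n], [F_n, F_(n-1)]] with Q = [[1,1],[1,0]].
n = 238 = 11101110₂. Square-and-multiply, entries mod 176:
Q^1 = [[1,1],[1,0]]
Q^3 = (Q^1)²·Q = [[3,2],[2,1]]
Q^7 = (Q^3)²·Q = [[21,13],[13,8]]
Q^14 = (Q^7)² = [[82,25],[25,57]]
Q^29 = (Q^14)²·Q = [[88,133],[133,131]]
Q^59 = (Q^29)²·Q = [[0,89],[89,87]]
Q^119 = (Q^59)²·Q = [[0,1],[1,175]]
Q^238 = (Q^119)² = [[1,175],[175,2]]
F_238 mod 176 = Q^238[0][1] = 175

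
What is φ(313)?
312

313 = 313
φ(n) = n × ∏(1 - 1/p) for each prime p dividing n
φ(313) = 313 × (1 - 1/313) = 312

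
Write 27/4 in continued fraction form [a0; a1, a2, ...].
[6; 1, 3]

Euclidean algorithm steps:
27 = 6 × 4 + 3
4 = 1 × 3 + 1
3 = 3 × 1 + 0
Continued fraction: [6; 1, 3]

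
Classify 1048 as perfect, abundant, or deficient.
deficient

Proper divisors of 1048: sum = 1 + 2 + 4 + 8 + 131 + 262 + 524 = 932
Since 932 < 1048, 1048 is deficient.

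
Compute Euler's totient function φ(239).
238

239 = 239
φ(n) = n × ∏(1 - 1/p) for each prime p dividing n
φ(239) = 239 × (1 - 1/239) = 238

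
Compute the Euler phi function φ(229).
228

229 = 229
φ(n) = n × ∏(1 - 1/p) for each prime p dividing n
φ(229) = 229 × (1 - 1/229) = 228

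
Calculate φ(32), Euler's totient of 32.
16

32 = 2^5
φ(n) = n × ∏(1 - 1/p) for each prime p dividing n
φ(32) = 32 × (1 - 1/2) = 16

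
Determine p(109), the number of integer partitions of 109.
541946240

p(n) counts ways to write n as a sum of positive integers (order ignored).
Euler's pentagonal recurrence: p(k) = p(k-1) + p(k-2) - p(k-5) - p(k-7) + p(k-12) + p(k-15) - ... (offsets j(3j∓1)/2, signs ++--, p(0)=1, p(<0)=0).
DP table for k = 0..108: p(0)=1, p(1)=1, p(2)=2, p(3)=3, p(4)=5, p(5)=7, p(6)=11, p(7)=15, p(8)=22, p(9)=30, p(10)=42, p(11)=56, p(12)=77, p(13)=101, p(14)=135, p(15)=176, p(16)=231, p(17)=297, p(18)=385, p(19)=490, p(20)=627, p(21)=792, p(22)=1002, p(23)=1255, p(24)=1575, p(25)=1958, p(26)=2436, p(27)=3010, p(28)=3718, p(29)=4565, p(30)=5604, p(31)=6842, p(32)=8349, p(33)=10143, p(34)=12310, p(35)=14883, p(36)=17977, p(37)=21637, p(38)=26015, p(39)=31185, p(40)=37338, p(41)=44583, p(42)=53174, p(43)=63261, p(44)=75175, p(45)=89134, p(46)=105558, p(47)=124754, p(48)=147273, p(49)=173525, p(50)=204226, p(51)=239943, p(52)=281589, p(53)=329931, p(54)=386155, p(55)=451276, p(56)=526823, p(57)=614154, p(58)=715220, p(59)=831820, p(60)=966467, p(61)=1121505, p(62)=1300156, p(63)=1505499, p(64)=1741630, p(65)=2012558, p(66)=2323520, p(67)=2679689, p(68)=3087735, p(69)=3554345, p(70)=4087968, p(71)=4697205, p(72)=5392783, p(73)=6185689, p(74)=7089500, p(75)=8118264, p(76)=9289091, p(77)=10619863, p(78)=12132164, p(79)=13848650, p(80)=15796476, p(81)=18004327, p(82)=20506255, p(83)=23338469, p(84)=26543660, p(85)=30167357, p(86)=34262962, p(87)=38887673, p(88)=44108109, p(89)=49995925, p(90)=56634173, p(91)=64112359, p(92)=72533807, p(93)=82010177, p(94)=92669720, p(95)=104651419, p(96)=118114304, p(97)=133230930, p(98)=150198136, p(99)=169229875, p(100)=190569292, p(101)=214481126, p(102)=241265379, p(103)=271248950, p(104)=304801365, p(105)=342325709, p(106)=384276336, p(107)=431149389, p(108)=483502844.
Final step: p(109) = p(108) + p(107) - p(104) - p(102) + p(97) + p(94) - p(87) - p(83) + p(74) + p(69) - p(58) - p(52) + p(39) + p(32) - p(17) - p(9)
= 483502844 + 431149389 - 304801365 - 241265379 + 133230930 + 92669720 - 38887673 - 23338469 + 7089500 + 3554345 - 715220 - 281589 + 31185 + 8349 - 297 - 30
= 541946240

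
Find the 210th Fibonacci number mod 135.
100

Matrix identity: Q^n = [[F_(n+1), F_n], [F_n, F_(n-1)]] with Q = [[1,1],[1,0]].
n = 210 = 11010010₂. Square-and-multiply, entries mod 135:
Q^1 = [[1,1],[1,0]]
Q^3 = (Q^1)²·Q = [[3,2],[2,1]]
Q^6 = (Q^3)² = [[13,8],[8,5]]
Q^13 = (Q^6)²·Q = [[107,98],[98,9]]
Q^26 = (Q^13)² = [[128,28],[28,100]]
Q^52 = (Q^26)² = [[23,39],[39,119]]
Q^105 = (Q^52)²·Q = [[28,25],[25,3]]
Q^210 = (Q^105)² = [[59,100],[100,94]]
F_210 mod 135 = Q^210[0][1] = 100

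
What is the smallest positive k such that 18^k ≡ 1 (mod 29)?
28

29 is prime, so ord(18) divides φ(29) = 28.
Divisors of 28: 1, 2, 4, 7, 14, 28.
Repeated squaring: 18^1 ≡ 18, 18^2 ≡ 5, 18^4 ≡ 25, 18^8 ≡ 16, 18^16 ≡ 24 (mod 29).
Test 18^d mod 29 for each divisor d in increasing order:
18^1 ≡ 18
18^2 ≡ 5
18^4 ≡ 25
18^7 = 18^4·18^2·18^1 ≡ 17
18^14 = 18^8·18^4·18^2 ≡ 28
18^28 = 18^16·18^8·18^4 ≡ 1  ← first divisor giving 1
The order is 28.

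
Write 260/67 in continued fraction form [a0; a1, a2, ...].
[3; 1, 7, 2, 1, 2]

Euclidean algorithm steps:
260 = 3 × 67 + 59
67 = 1 × 59 + 8
59 = 7 × 8 + 3
8 = 2 × 3 + 2
3 = 1 × 2 + 1
2 = 2 × 1 + 0
Continued fraction: [3; 1, 7, 2, 1, 2]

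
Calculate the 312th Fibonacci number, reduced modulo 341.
144

Matrix identity: Q^n = [[F_(n+1), F_n], [F_n, F_(n-1)]] with Q = [[1,1],[1,0]].
n = 312 = 100111000₂. Square-and-multiply, entries mod 341:
Q^1 = [[1,1],[1,0]]
Q^2 = (Q^1)² = [[2,1],[1,1]]
Q^4 = (Q^2)² = [[5,3],[3,2]]
Q^9 = (Q^4)²·Q = [[55,34],[34,21]]
Q^19 = (Q^9)²·Q = [[286,89],[89,197]]
Q^39 = (Q^19)²·Q = [[55,34],[34,21]]
Q^78 = (Q^39)² = [[89,197],[197,233]]
Q^156 = (Q^78)² = [[13,8],[8,5]]
Q^312 = (Q^156)² = [[233,144],[144,89]]
F_312 mod 341 = Q^312[0][1] = 144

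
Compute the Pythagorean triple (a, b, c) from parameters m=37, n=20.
(969, 1480, 1769)

Euclid's formula: a = m² - n², b = 2mn, c = m² + n²
m = 37, n = 20
a = 37² - 20² = 1369 - 400 = 969
b = 2 × 37 × 20 = 1480
c = 37² + 20² = 1369 + 400 = 1769
Verification: 969² + 1480² = 938961 + 2190400 = 3129361 = 1769² ✓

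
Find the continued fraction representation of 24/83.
[0; 3, 2, 5, 2]

Euclidean algorithm steps:
24 = 0 × 83 + 24
83 = 3 × 24 + 11
24 = 2 × 11 + 2
11 = 5 × 2 + 1
2 = 2 × 1 + 0
Continued fraction: [0; 3, 2, 5, 2]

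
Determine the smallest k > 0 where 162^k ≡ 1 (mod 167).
83

167 is prime, so ord(162) divides φ(167) = 166.
Divisors of 166: 1, 2, 83, 166.
Repeated squaring: 162^1 ≡ 162, 162^2 ≡ 25, 162^4 ≡ 124, 162^8 ≡ 12, 162^16 ≡ 144, 162^32 ≡ 28, 162^64 ≡ 116, 162^128 ≡ 96 (mod 167).
Test 162^d mod 167 for each divisor d in increasing order:
162^1 ≡ 162
162^2 ≡ 25
162^83 = 162^64·162^16·162^2·162^1 ≡ 1  ← first divisor giving 1
The order is 83.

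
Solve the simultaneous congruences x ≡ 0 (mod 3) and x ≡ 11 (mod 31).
42

Using Chinese Remainder Theorem:
M = 3 × 31 = 93
M1 = 31, M2 = 3
y1 = 31^(-1) mod 3 = 1
y2 = 3^(-1) mod 31 = 21
x = (0×31×1 + 11×3×21) mod 93 = 42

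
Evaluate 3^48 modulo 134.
81

Repeated squaring. Binary of 48 = 110000.
3^1 ≡ 3 (mod 134); 3^2 ≡ 9 (mod 134); 3^4 ≡ 81 (mod 134); 3^8 ≡ 129 (mod 134); 3^16 ≡ 25 (mod 134); 3^32 ≡ 89 (mod 134)
3^48 = 3^16 × 3^32 ≡ 81 (mod 134)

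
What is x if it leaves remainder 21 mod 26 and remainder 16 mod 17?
203

Using Chinese Remainder Theorem:
M = 26 × 17 = 442
M1 = 17, M2 = 26
y1 = 17^(-1) mod 26 = 23
y2 = 26^(-1) mod 17 = 2
x = (21×17×23 + 16×26×2) mod 442 = 203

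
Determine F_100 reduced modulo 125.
75

Matrix identity: Q^n = [[F_(n+1), F_n], [F_n, F_(n-1)]] with Q = [[1,1],[1,0]].
n = 100 = 1100100₂. Square-and-multiply, entries mod 125:
Q^1 = [[1,1],[1,0]]
Q^3 = (Q^1)²·Q = [[3,2],[2,1]]
Q^6 = (Q^3)² = [[13,8],[8,5]]
Q^12 = (Q^6)² = [[108,19],[19,89]]
Q^25 = (Q^12)²·Q = [[18,25],[25,118]]
Q^50 = (Q^25)² = [[74,25],[25,49]]
Q^100 = (Q^50)² = [[101,75],[75,26]]
F_100 mod 125 = Q^100[0][1] = 75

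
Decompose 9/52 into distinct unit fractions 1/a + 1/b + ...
1/6 + 1/156

Greedy algorithm:
9/52: ceiling(52/9) = 6, use 1/6
1/156: ceiling(156/1) = 156, use 1/156
Result: 9/52 = 1/6 + 1/156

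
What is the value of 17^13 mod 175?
87

Repeated squaring. Binary of 13 = 1101.
17^1 ≡ 17 (mod 175); 17^2 ≡ 114 (mod 175); 17^4 ≡ 46 (mod 175); 17^8 ≡ 16 (mod 175)
17^13 = 17^1 × 17^4 × 17^8 ≡ 87 (mod 175)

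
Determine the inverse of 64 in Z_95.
49

gcd(64, 95) = 1, so the inverse exists.
Extended Euclidean algorithm on (95, 64):
95 = 1 × 64 + 31  ⟹  31 = (1)·95 + (-1)·64
64 = 2 × 31 + 2  ⟹  2 = (-2)·95 + (3)·64
31 = 15 × 2 + 1  ⟹  1 = (31)·95 + (-46)·64
So (-46)·64 ≡ 1 (mod 95), i.e. 64^(-1) ≡ -46 ≡ 49 (mod 95).
Check: 64 × 49 = 3136 ≡ 1 (mod 95)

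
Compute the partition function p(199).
3646072432125

p(n) counts ways to write n as a sum of positive integers (order ignored).
Euler's pentagonal recurrence: p(k) = p(k-1) + p(k-2) - p(k-5) - p(k-7) + p(k-12) + p(k-15) - ... (offsets j(3j∓1)/2, signs ++--, p(0)=1, p(<0)=0).
DP table for k = 0..198: p(0)=1, p(1)=1, p(2)=2, p(3)=3, p(4)=5, p(5)=7, p(6)=11, p(7)=15, p(8)=22, p(9)=30, p(10)=42, p(11)=56, p(12)=77, p(13)=101, p(14)=135, p(15)=176, p(16)=231, p(17)=297, p(18)=385, p(19)=490, p(20)=627, p(21)=792, p(22)=1002, p(23)=1255, p(24)=1575, p(25)=1958, p(26)=2436, p(27)=3010, p(28)=3718, p(29)=4565, p(30)=5604, p(31)=6842, p(32)=8349, p(33)=10143, p(34)=12310, p(35)=14883, p(36)=17977, p(37)=21637, p(38)=26015, p(39)=31185, p(40)=37338, p(41)=44583, p(42)=53174, p(43)=63261, p(44)=75175, p(45)=89134, p(46)=105558, p(47)=124754, p(48)=147273, p(49)=173525, p(50)=204226, p(51)=239943, p(52)=281589, p(53)=329931, p(54)=386155, p(55)=451276, p(56)=526823, p(57)=614154, p(58)=715220, p(59)=831820, p(60)=966467, p(61)=1121505, p(62)=1300156, p(63)=1505499, p(64)=1741630, p(65)=2012558, p(66)=2323520, p(67)=2679689, p(68)=3087735, p(69)=3554345, p(70)=4087968, p(71)=4697205, p(72)=5392783, p(73)=6185689, p(74)=7089500, p(75)=8118264, p(76)=9289091, p(77)=10619863, p(78)=12132164, p(79)=13848650, p(80)=15796476, p(81)=18004327, p(82)=20506255, p(83)=23338469, p(84)=26543660, p(85)=30167357, p(86)=34262962, p(87)=38887673, p(88)=44108109, p(89)=49995925, p(90)=56634173, p(91)=64112359, p(92)=72533807, p(93)=82010177, p(94)=92669720, p(95)=104651419, p(96)=118114304, p(97)=133230930, p(98)=150198136, p(99)=169229875, p(100)=190569292, p(101)=214481126, p(102)=241265379, p(103)=271248950, p(104)=304801365, p(105)=342325709, p(106)=384276336, p(107)=431149389, p(108)=483502844, p(109)=541946240, p(110)=607163746, p(111)=679903203, p(112)=761002156, p(113)=851376628, p(114)=952050665, p(115)=1064144451, p(116)=1188908248, p(117)=1327710076, p(118)=1482074143, p(119)=1653668665, p(120)=1844349560, p(121)=2056148051, p(122)=2291320912, p(123)=2552338241, p(124)=2841940500, p(125)=3163127352, p(126)=3519222692, p(127)=3913864295, p(128)=4351078600, p(129)=4835271870, p(130)=5371315400, p(131)=5964539504, p(132)=6620830889, p(133)=7346629512, p(134)=8149040695, p(135)=9035836076, p(136)=10015581680, p(137)=11097645016, p(138)=12292341831, p(139)=13610949895, p(140)=15065878135, p(141)=16670689208, p(142)=18440293320, p(143)=20390982757, p(144)=22540654445, p(145)=24908858009, p(146)=27517052599, p(147)=30388671978, p(148)=33549419497, p(149)=37027355200, p(150)=40853235313, p(151)=45060624582, p(152)=49686288421, p(153)=54770336324, p(154)=60356673280, p(155)=66493182097, p(156)=73232243759, p(157)=80630964769, p(158)=88751778802, p(159)=97662728555, p(160)=107438159466, p(161)=118159068427, p(162)=129913904637, p(163)=142798995930, p(164)=156919475295, p(165)=172389800255, p(166)=189334822579, p(167)=207890420102, p(168)=228204732751, p(169)=250438925115, p(170)=274768617130, p(171)=301384802048, p(172)=330495499613, p(173)=362326859895, p(174)=397125074750, p(175)=435157697830, p(176)=476715857290, p(177)=522115831195, p(178)=571701605655, p(179)=625846753120, p(180)=684957390936, p(181)=749474411781, p(182)=819876908323, p(183)=896684817527, p(184)=980462880430, p(185)=1071823774337, p(186)=1171432692373, p(187)=1280011042268, p(188)=1398341745571, p(189)=1527273599625, p(190)=1667727404093, p(191)=1820701100652, p(192)=1987276856363, p(193)=2168627105469, p(194)=2366022741845, p(195)=2580840212973, p(196)=2814570987591, p(197)=3068829878530, p(198)=3345365983698.
Final step: p(199) = p(198) + p(197) - p(194) - p(192) + p(187) + p(184) - p(177) - p(173) + p(164) + p(159) - p(148) - p(142) + p(129) + p(122) - p(107) - p(99) + p(82) + p(73) - p(54) - p(44) + p(23) + p(12)
= 3345365983698 + 3068829878530 - 2366022741845 - 1987276856363 + 1280011042268 + 980462880430 - 522115831195 - 362326859895 + 156919475295 + 97662728555 - 33549419497 - 18440293320 + 4835271870 + 2291320912 - 431149389 - 169229875 + 20506255 + 6185689 - 386155 - 75175 + 1255 + 77
= 3646072432125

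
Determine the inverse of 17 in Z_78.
23

gcd(17, 78) = 1, so the inverse exists.
Extended Euclidean algorithm on (78, 17):
78 = 4 × 17 + 10  ⟹  10 = (1)·78 + (-4)·17
17 = 1 × 10 + 7  ⟹  7 = (-1)·78 + (5)·17
10 = 1 × 7 + 3  ⟹  3 = (2)·78 + (-9)·17
7 = 2 × 3 + 1  ⟹  1 = (-5)·78 + (23)·17
So (23)·17 ≡ 1 (mod 78), i.e. 17^(-1) ≡ 23 (mod 78).
Check: 17 × 23 = 391 ≡ 1 (mod 78)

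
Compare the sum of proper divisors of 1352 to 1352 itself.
abundant

Proper divisors of 1352: sum = 1 + 2 + 4 + 8 + 13 + 26 + 52 + 104 + 169 + 338 + 676 = 1393
Since 1393 > 1352, 1352 is abundant.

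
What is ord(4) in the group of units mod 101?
50

101 is prime, so ord(4) divides φ(101) = 100.
Divisors of 100: 1, 2, 4, 5, 10, 20, 25, 50, 100.
Repeated squaring: 4^1 ≡ 4, 4^2 ≡ 16, 4^4 ≡ 54, 4^8 ≡ 88, 4^16 ≡ 68, 4^32 ≡ 79, 4^64 ≡ 80 (mod 101).
Test 4^d mod 101 for each divisor d in increasing order:
4^1 ≡ 4
4^2 ≡ 16
4^4 ≡ 54
4^5 = 4^4·4^1 ≡ 14
4^10 = 4^8·4^2 ≡ 95
4^20 = 4^16·4^4 ≡ 36
4^25 = 4^16·4^8·4^1 ≡ 100
4^50 = 4^32·4^16·4^2 ≡ 1  ← first divisor giving 1
The order is 50.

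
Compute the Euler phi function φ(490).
168

490 = 2 × 5 × 7^2
φ(n) = n × ∏(1 - 1/p) for each prime p dividing n
φ(490) = 490 × (1 - 1/2) × (1 - 1/5) × (1 - 1/7) = 168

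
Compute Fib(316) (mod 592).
403

Matrix identity: Q^n = [[F_(n+1), F_n], [F_n, F_(n-1)]] with Q = [[1,1],[1,0]].
n = 316 = 100111100₂. Square-and-multiply, entries mod 592:
Q^1 = [[1,1],[1,0]]
Q^2 = (Q^1)² = [[2,1],[1,1]]
Q^4 = (Q^2)² = [[5,3],[3,2]]
Q^9 = (Q^4)²·Q = [[55,34],[34,21]]
Q^19 = (Q^9)²·Q = [[253,37],[37,216]]
Q^39 = (Q^19)²·Q = [[443,258],[258,185]]
Q^79 = (Q^39)²·Q = [[373,557],[557,408]]
Q^158 = (Q^79)² = [[50,489],[489,153]]
Q^316 = (Q^158)² = [[85,403],[403,274]]
F_316 mod 592 = Q^316[0][1] = 403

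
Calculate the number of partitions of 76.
9289091

p(n) counts ways to write n as a sum of positive integers (order ignored).
Euler's pentagonal recurrence: p(k) = p(k-1) + p(k-2) - p(k-5) - p(k-7) + p(k-12) + p(k-15) - ... (offsets j(3j∓1)/2, signs ++--, p(0)=1, p(<0)=0).
DP table for k = 0..75: p(0)=1, p(1)=1, p(2)=2, p(3)=3, p(4)=5, p(5)=7, p(6)=11, p(7)=15, p(8)=22, p(9)=30, p(10)=42, p(11)=56, p(12)=77, p(13)=101, p(14)=135, p(15)=176, p(16)=231, p(17)=297, p(18)=385, p(19)=490, p(20)=627, p(21)=792, p(22)=1002, p(23)=1255, p(24)=1575, p(25)=1958, p(26)=2436, p(27)=3010, p(28)=3718, p(29)=4565, p(30)=5604, p(31)=6842, p(32)=8349, p(33)=10143, p(34)=12310, p(35)=14883, p(36)=17977, p(37)=21637, p(38)=26015, p(39)=31185, p(40)=37338, p(41)=44583, p(42)=53174, p(43)=63261, p(44)=75175, p(45)=89134, p(46)=105558, p(47)=124754, p(48)=147273, p(49)=173525, p(50)=204226, p(51)=239943, p(52)=281589, p(53)=329931, p(54)=386155, p(55)=451276, p(56)=526823, p(57)=614154, p(58)=715220, p(59)=831820, p(60)=966467, p(61)=1121505, p(62)=1300156, p(63)=1505499, p(64)=1741630, p(65)=2012558, p(66)=2323520, p(67)=2679689, p(68)=3087735, p(69)=3554345, p(70)=4087968, p(71)=4697205, p(72)=5392783, p(73)=6185689, p(74)=7089500, p(75)=8118264.
Final step: p(76) = p(75) + p(74) - p(71) - p(69) + p(64) + p(61) - p(54) - p(50) + p(41) + p(36) - p(25) - p(19) + p(6)
= 8118264 + 7089500 - 4697205 - 3554345 + 1741630 + 1121505 - 386155 - 204226 + 44583 + 17977 - 1958 - 490 + 11
= 9289091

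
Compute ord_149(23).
148

149 is prime, so ord(23) divides φ(149) = 148.
Divisors of 148: 1, 2, 4, 37, 74, 148.
Repeated squaring: 23^1 ≡ 23, 23^2 ≡ 82, 23^4 ≡ 19, 23^8 ≡ 63, 23^16 ≡ 95, 23^32 ≡ 85, 23^64 ≡ 73, 23^128 ≡ 114 (mod 149).
Test 23^d mod 149 for each divisor d in increasing order:
23^1 ≡ 23
23^2 ≡ 82
23^4 ≡ 19
23^37 = 23^32·23^4·23^1 ≡ 44
23^74 = 23^64·23^8·23^2 ≡ 148
23^148 = 23^128·23^16·23^4 ≡ 1  ← first divisor giving 1
The order is 148.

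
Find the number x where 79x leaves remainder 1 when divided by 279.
166

gcd(79, 279) = 1, so the inverse exists.
Extended Euclidean algorithm on (279, 79):
279 = 3 × 79 + 42  ⟹  42 = (1)·279 + (-3)·79
79 = 1 × 42 + 37  ⟹  37 = (-1)·279 + (4)·79
42 = 1 × 37 + 5  ⟹  5 = (2)·279 + (-7)·79
37 = 7 × 5 + 2  ⟹  2 = (-15)·279 + (53)·79
5 = 2 × 2 + 1  ⟹  1 = (32)·279 + (-113)·79
So (-113)·79 ≡ 1 (mod 279), i.e. 79^(-1) ≡ -113 ≡ 166 (mod 279).
Check: 79 × 166 = 13114 ≡ 1 (mod 279)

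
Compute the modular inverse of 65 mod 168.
137

gcd(65, 168) = 1, so the inverse exists.
Extended Euclidean algorithm on (168, 65):
168 = 2 × 65 + 38  ⟹  38 = (1)·168 + (-2)·65
65 = 1 × 38 + 27  ⟹  27 = (-1)·168 + (3)·65
38 = 1 × 27 + 11  ⟹  11 = (2)·168 + (-5)·65
27 = 2 × 11 + 5  ⟹  5 = (-5)·168 + (13)·65
11 = 2 × 5 + 1  ⟹  1 = (12)·168 + (-31)·65
So (-31)·65 ≡ 1 (mod 168), i.e. 65^(-1) ≡ -31 ≡ 137 (mod 168).
Check: 65 × 137 = 8905 ≡ 1 (mod 168)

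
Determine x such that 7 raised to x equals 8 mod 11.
9

Baby-step giant-step with step n = ⌈√11⌉ = 4.
Baby steps 7^j mod 11 (j:value) for j=0..3: 0:1, 1:7, 2:5, 3:2.
Giant-step multiplier: 7^(-4) ≡ 7^(10-4) = 7^6 ≡ 4 (mod 11).
Giant steps γ_i = 8·4^i mod 11: γ_0=8, γ_1=10, γ_2=7 (in table at j=1).
x = i·n + j = 2·4 + 1 = 9.
Check: 7^9 ≡ 8 (mod 11).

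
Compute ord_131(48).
65

131 is prime, so ord(48) divides φ(131) = 130.
Divisors of 130: 1, 2, 5, 10, 13, 26, 65, 130.
Repeated squaring: 48^1 ≡ 48, 48^2 ≡ 77, 48^4 ≡ 34, 48^8 ≡ 108, 48^16 ≡ 5, 48^32 ≡ 25, 48^64 ≡ 101, 48^128 ≡ 114 (mod 131).
Test 48^d mod 131 for each divisor d in increasing order:
48^1 ≡ 48
48^2 ≡ 77
48^5 = 48^4·48^1 ≡ 60
48^10 = 48^8·48^2 ≡ 63
48^13 = 48^8·48^4·48^1 ≡ 61
48^26 = 48^16·48^8·48^2 ≡ 53
48^65 = 48^64·48^1 ≡ 1  ← first divisor giving 1
The order is 65.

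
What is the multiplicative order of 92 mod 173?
86

173 is prime, so ord(92) divides φ(173) = 172.
Divisors of 172: 1, 2, 4, 43, 86, 172.
Repeated squaring: 92^1 ≡ 92, 92^2 ≡ 160, 92^4 ≡ 169, 92^8 ≡ 16, 92^16 ≡ 83, 92^32 ≡ 142, 92^64 ≡ 96, 92^128 ≡ 47 (mod 173).
Test 92^d mod 173 for each divisor d in increasing order:
92^1 ≡ 92
92^2 ≡ 160
92^4 ≡ 169
92^43 = 92^32·92^8·92^2·92^1 ≡ 172
92^86 = 92^64·92^16·92^4·92^2 ≡ 1  ← first divisor giving 1
The order is 86.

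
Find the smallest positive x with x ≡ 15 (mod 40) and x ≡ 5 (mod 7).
215

Using Chinese Remainder Theorem:
M = 40 × 7 = 280
M1 = 7, M2 = 40
y1 = 7^(-1) mod 40 = 23
y2 = 40^(-1) mod 7 = 3
x = (15×7×23 + 5×40×3) mod 280 = 215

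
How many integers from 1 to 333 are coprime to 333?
216

333 = 3^2 × 37
φ(n) = n × ∏(1 - 1/p) for each prime p dividing n
φ(333) = 333 × (1 - 1/3) × (1 - 1/37) = 216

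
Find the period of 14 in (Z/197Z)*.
4

197 is prime, so ord(14) divides φ(197) = 196.
Divisors of 196: 1, 2, 4, 7, 14, 28, 49, 98, 196.
Repeated squaring: 14^1 ≡ 14, 14^2 ≡ 196, 14^4 ≡ 1, 14^8 ≡ 1, 14^16 ≡ 1, 14^32 ≡ 1, 14^64 ≡ 1, 14^128 ≡ 1 (mod 197).
Test 14^d mod 197 for each divisor d in increasing order:
14^1 ≡ 14
14^2 ≡ 196
14^4 ≡ 1  ← first divisor giving 1
The order is 4.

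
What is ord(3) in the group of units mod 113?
112

113 is prime, so ord(3) divides φ(113) = 112.
Divisors of 112: 1, 2, 4, 7, 8, 14, 16, 28, 56, 112.
Repeated squaring: 3^1 ≡ 3, 3^2 ≡ 9, 3^4 ≡ 81, 3^8 ≡ 7, 3^16 ≡ 49, 3^32 ≡ 28, 3^64 ≡ 106 (mod 113).
Test 3^d mod 113 for each divisor d in increasing order:
3^1 ≡ 3
3^2 ≡ 9
3^4 ≡ 81
3^7 = 3^4·3^2·3^1 ≡ 40
3^8 ≡ 7
3^14 = 3^8·3^4·3^2 ≡ 18
3^16 ≡ 49
3^28 = 3^16·3^8·3^4 ≡ 98
3^56 = 3^32·3^16·3^8 ≡ 112
3^112 = 3^64·3^32·3^16 ≡ 1  ← first divisor giving 1
The order is 112.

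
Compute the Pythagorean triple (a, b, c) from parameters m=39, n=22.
(1037, 1716, 2005)

Euclid's formula: a = m² - n², b = 2mn, c = m² + n²
m = 39, n = 22
a = 39² - 22² = 1521 - 484 = 1037
b = 2 × 39 × 22 = 1716
c = 39² + 22² = 1521 + 484 = 2005
Verification: 1037² + 1716² = 1075369 + 2944656 = 4020025 = 2005² ✓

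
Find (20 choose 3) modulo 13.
9

Using Lucas' theorem:
Write n=20 and k=3 in base 13:
n in base 13: [1, 7]
k in base 13: [0, 3]
C(20,3) mod 13 = ∏ C(n_i, k_i) mod 13
Digit binomials (mod 13): C(1,0) = 1; C(7,3) = 35 ≡ 9
Product: 1 × 9 = 9 ≡ 9 (mod 13)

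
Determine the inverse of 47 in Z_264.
191

gcd(47, 264) = 1, so the inverse exists.
Extended Euclidean algorithm on (264, 47):
264 = 5 × 47 + 29  ⟹  29 = (1)·264 + (-5)·47
47 = 1 × 29 + 18  ⟹  18 = (-1)·264 + (6)·47
29 = 1 × 18 + 11  ⟹  11 = (2)·264 + (-11)·47
18 = 1 × 11 + 7  ⟹  7 = (-3)·264 + (17)·47
11 = 1 × 7 + 4  ⟹  4 = (5)·264 + (-28)·47
7 = 1 × 4 + 3  ⟹  3 = (-8)·264 + (45)·47
4 = 1 × 3 + 1  ⟹  1 = (13)·264 + (-73)·47
So (-73)·47 ≡ 1 (mod 264), i.e. 47^(-1) ≡ -73 ≡ 191 (mod 264).
Check: 47 × 191 = 8977 ≡ 1 (mod 264)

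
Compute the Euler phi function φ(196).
84

196 = 2^2 × 7^2
φ(n) = n × ∏(1 - 1/p) for each prime p dividing n
φ(196) = 196 × (1 - 1/2) × (1 - 1/7) = 84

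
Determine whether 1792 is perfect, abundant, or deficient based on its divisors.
abundant

Proper divisors of 1792: sum = 1 + 2 + 4 + 7 + 8 + 14 + 16 + 28 + ... + 224 + 256 + 448 + 896 (17 divisors) = 2296
Since 2296 > 1792, 1792 is abundant.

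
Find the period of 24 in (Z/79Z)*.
6

79 is prime, so ord(24) divides φ(79) = 78.
Divisors of 78: 1, 2, 3, 6, 13, 26, 39, 78.
Repeated squaring: 24^1 ≡ 24, 24^2 ≡ 23, 24^4 ≡ 55, 24^8 ≡ 23, 24^16 ≡ 55, 24^32 ≡ 23, 24^64 ≡ 55 (mod 79).
Test 24^d mod 79 for each divisor d in increasing order:
24^1 ≡ 24
24^2 ≡ 23
24^3 = 24^2·24^1 ≡ 78
24^6 = 24^4·24^2 ≡ 1  ← first divisor giving 1
The order is 6.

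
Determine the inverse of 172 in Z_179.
51

gcd(172, 179) = 1, so the inverse exists.
Extended Euclidean algorithm on (179, 172):
179 = 1 × 172 + 7  ⟹  7 = (1)·179 + (-1)·172
172 = 24 × 7 + 4  ⟹  4 = (-24)·179 + (25)·172
7 = 1 × 4 + 3  ⟹  3 = (25)·179 + (-26)·172
4 = 1 × 3 + 1  ⟹  1 = (-49)·179 + (51)·172
So (51)·172 ≡ 1 (mod 179), i.e. 172^(-1) ≡ 51 (mod 179).
Check: 172 × 51 = 8772 ≡ 1 (mod 179)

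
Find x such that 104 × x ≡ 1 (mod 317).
253

gcd(104, 317) = 1, so the inverse exists.
Extended Euclidean algorithm on (317, 104):
317 = 3 × 104 + 5  ⟹  5 = (1)·317 + (-3)·104
104 = 20 × 5 + 4  ⟹  4 = (-20)·317 + (61)·104
5 = 1 × 4 + 1  ⟹  1 = (21)·317 + (-64)·104
So (-64)·104 ≡ 1 (mod 317), i.e. 104^(-1) ≡ -64 ≡ 253 (mod 317).
Check: 104 × 253 = 26312 ≡ 1 (mod 317)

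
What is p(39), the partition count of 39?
31185

p(n) counts ways to write n as a sum of positive integers (order ignored).
Euler's pentagonal recurrence: p(k) = p(k-1) + p(k-2) - p(k-5) - p(k-7) + p(k-12) + p(k-15) - ... (offsets j(3j∓1)/2, signs ++--, p(0)=1, p(<0)=0).
DP table for k = 0..38: p(0)=1, p(1)=1, p(2)=2, p(3)=3, p(4)=5, p(5)=7, p(6)=11, p(7)=15, p(8)=22, p(9)=30, p(10)=42, p(11)=56, p(12)=77, p(13)=101, p(14)=135, p(15)=176, p(16)=231, p(17)=297, p(18)=385, p(19)=490, p(20)=627, p(21)=792, p(22)=1002, p(23)=1255, p(24)=1575, p(25)=1958, p(26)=2436, p(27)=3010, p(28)=3718, p(29)=4565, p(30)=5604, p(31)=6842, p(32)=8349, p(33)=10143, p(34)=12310, p(35)=14883, p(36)=17977, p(37)=21637, p(38)=26015.
Final step: p(39) = p(38) + p(37) - p(34) - p(32) + p(27) + p(24) - p(17) - p(13) + p(4)
= 26015 + 21637 - 12310 - 8349 + 3010 + 1575 - 297 - 101 + 5
= 31185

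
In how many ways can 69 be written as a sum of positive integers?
3554345

p(n) counts ways to write n as a sum of positive integers (order ignored).
Euler's pentagonal recurrence: p(k) = p(k-1) + p(k-2) - p(k-5) - p(k-7) + p(k-12) + p(k-15) - ... (offsets j(3j∓1)/2, signs ++--, p(0)=1, p(<0)=0).
DP table for k = 0..68: p(0)=1, p(1)=1, p(2)=2, p(3)=3, p(4)=5, p(5)=7, p(6)=11, p(7)=15, p(8)=22, p(9)=30, p(10)=42, p(11)=56, p(12)=77, p(13)=101, p(14)=135, p(15)=176, p(16)=231, p(17)=297, p(18)=385, p(19)=490, p(20)=627, p(21)=792, p(22)=1002, p(23)=1255, p(24)=1575, p(25)=1958, p(26)=2436, p(27)=3010, p(28)=3718, p(29)=4565, p(30)=5604, p(31)=6842, p(32)=8349, p(33)=10143, p(34)=12310, p(35)=14883, p(36)=17977, p(37)=21637, p(38)=26015, p(39)=31185, p(40)=37338, p(41)=44583, p(42)=53174, p(43)=63261, p(44)=75175, p(45)=89134, p(46)=105558, p(47)=124754, p(48)=147273, p(49)=173525, p(50)=204226, p(51)=239943, p(52)=281589, p(53)=329931, p(54)=386155, p(55)=451276, p(56)=526823, p(57)=614154, p(58)=715220, p(59)=831820, p(60)=966467, p(61)=1121505, p(62)=1300156, p(63)=1505499, p(64)=1741630, p(65)=2012558, p(66)=2323520, p(67)=2679689, p(68)=3087735.
Final step: p(69) = p(68) + p(67) - p(64) - p(62) + p(57) + p(54) - p(47) - p(43) + p(34) + p(29) - p(18) - p(12)
= 3087735 + 2679689 - 1741630 - 1300156 + 614154 + 386155 - 124754 - 63261 + 12310 + 4565 - 385 - 77
= 3554345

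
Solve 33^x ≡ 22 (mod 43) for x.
33

Baby-step giant-step with step n = ⌈√43⌉ = 7.
Baby steps 33^j mod 43 (j:value) for j=0..6: 0:1, 1:33, 2:14, 3:32, 4:24, 5:18, 6:35.
Giant-step multiplier: 33^(-7) ≡ 33^(42-7) = 33^35 ≡ 7 (mod 43).
Giant steps γ_i = 22·7^i mod 43: γ_0=22, γ_1=25, γ_2=3, γ_3=21, γ_4=18 (in table at j=5).
x = i·n + j = 4·7 + 5 = 33.
Check: 33^33 ≡ 22 (mod 43).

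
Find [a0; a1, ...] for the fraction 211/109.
[1; 1, 14, 1, 1, 3]

Euclidean algorithm steps:
211 = 1 × 109 + 102
109 = 1 × 102 + 7
102 = 14 × 7 + 4
7 = 1 × 4 + 3
4 = 1 × 3 + 1
3 = 3 × 1 + 0
Continued fraction: [1; 1, 14, 1, 1, 3]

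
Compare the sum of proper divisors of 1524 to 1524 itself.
abundant

Proper divisors of 1524: sum = 1 + 2 + 3 + 4 + 6 + 12 + 127 + 254 + 381 + 508 + 762 = 2060
Since 2060 > 1524, 1524 is abundant.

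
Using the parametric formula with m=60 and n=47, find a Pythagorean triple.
(1391, 5640, 5809)

Euclid's formula: a = m² - n², b = 2mn, c = m² + n²
m = 60, n = 47
a = 60² - 47² = 3600 - 2209 = 1391
b = 2 × 60 × 47 = 5640
c = 60² + 47² = 3600 + 2209 = 5809
Verification: 1391² + 5640² = 1934881 + 31809600 = 33744481 = 5809² ✓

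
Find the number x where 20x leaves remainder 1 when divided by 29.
16

gcd(20, 29) = 1, so the inverse exists.
Extended Euclidean algorithm on (29, 20):
29 = 1 × 20 + 9  ⟹  9 = (1)·29 + (-1)·20
20 = 2 × 9 + 2  ⟹  2 = (-2)·29 + (3)·20
9 = 4 × 2 + 1  ⟹  1 = (9)·29 + (-13)·20
So (-13)·20 ≡ 1 (mod 29), i.e. 20^(-1) ≡ -13 ≡ 16 (mod 29).
Check: 20 × 16 = 320 ≡ 1 (mod 29)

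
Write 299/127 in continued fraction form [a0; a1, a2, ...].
[2; 2, 1, 4, 1, 1, 1, 2]

Euclidean algorithm steps:
299 = 2 × 127 + 45
127 = 2 × 45 + 37
45 = 1 × 37 + 8
37 = 4 × 8 + 5
8 = 1 × 5 + 3
5 = 1 × 3 + 2
3 = 1 × 2 + 1
2 = 2 × 1 + 0
Continued fraction: [2; 2, 1, 4, 1, 1, 1, 2]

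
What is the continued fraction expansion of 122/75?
[1; 1, 1, 1, 2, 9]

Euclidean algorithm steps:
122 = 1 × 75 + 47
75 = 1 × 47 + 28
47 = 1 × 28 + 19
28 = 1 × 19 + 9
19 = 2 × 9 + 1
9 = 9 × 1 + 0
Continued fraction: [1; 1, 1, 1, 2, 9]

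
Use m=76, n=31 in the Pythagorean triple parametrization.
(4815, 4712, 6737)

Euclid's formula: a = m² - n², b = 2mn, c = m² + n²
m = 76, n = 31
a = 76² - 31² = 5776 - 961 = 4815
b = 2 × 76 × 31 = 4712
c = 76² + 31² = 5776 + 961 = 6737
Verification: 4815² + 4712² = 23184225 + 22202944 = 45387169 = 6737² ✓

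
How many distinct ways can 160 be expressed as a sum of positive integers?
107438159466

p(n) counts ways to write n as a sum of positive integers (order ignored).
Euler's pentagonal recurrence: p(k) = p(k-1) + p(k-2) - p(k-5) - p(k-7) + p(k-12) + p(k-15) - ... (offsets j(3j∓1)/2, signs ++--, p(0)=1, p(<0)=0).
DP table for k = 0..159: p(0)=1, p(1)=1, p(2)=2, p(3)=3, p(4)=5, p(5)=7, p(6)=11, p(7)=15, p(8)=22, p(9)=30, p(10)=42, p(11)=56, p(12)=77, p(13)=101, p(14)=135, p(15)=176, p(16)=231, p(17)=297, p(18)=385, p(19)=490, p(20)=627, p(21)=792, p(22)=1002, p(23)=1255, p(24)=1575, p(25)=1958, p(26)=2436, p(27)=3010, p(28)=3718, p(29)=4565, p(30)=5604, p(31)=6842, p(32)=8349, p(33)=10143, p(34)=12310, p(35)=14883, p(36)=17977, p(37)=21637, p(38)=26015, p(39)=31185, p(40)=37338, p(41)=44583, p(42)=53174, p(43)=63261, p(44)=75175, p(45)=89134, p(46)=105558, p(47)=124754, p(48)=147273, p(49)=173525, p(50)=204226, p(51)=239943, p(52)=281589, p(53)=329931, p(54)=386155, p(55)=451276, p(56)=526823, p(57)=614154, p(58)=715220, p(59)=831820, p(60)=966467, p(61)=1121505, p(62)=1300156, p(63)=1505499, p(64)=1741630, p(65)=2012558, p(66)=2323520, p(67)=2679689, p(68)=3087735, p(69)=3554345, p(70)=4087968, p(71)=4697205, p(72)=5392783, p(73)=6185689, p(74)=7089500, p(75)=8118264, p(76)=9289091, p(77)=10619863, p(78)=12132164, p(79)=13848650, p(80)=15796476, p(81)=18004327, p(82)=20506255, p(83)=23338469, p(84)=26543660, p(85)=30167357, p(86)=34262962, p(87)=38887673, p(88)=44108109, p(89)=49995925, p(90)=56634173, p(91)=64112359, p(92)=72533807, p(93)=82010177, p(94)=92669720, p(95)=104651419, p(96)=118114304, p(97)=133230930, p(98)=150198136, p(99)=169229875, p(100)=190569292, p(101)=214481126, p(102)=241265379, p(103)=271248950, p(104)=304801365, p(105)=342325709, p(106)=384276336, p(107)=431149389, p(108)=483502844, p(109)=541946240, p(110)=607163746, p(111)=679903203, p(112)=761002156, p(113)=851376628, p(114)=952050665, p(115)=1064144451, p(116)=1188908248, p(117)=1327710076, p(118)=1482074143, p(119)=1653668665, p(120)=1844349560, p(121)=2056148051, p(122)=2291320912, p(123)=2552338241, p(124)=2841940500, p(125)=3163127352, p(126)=3519222692, p(127)=3913864295, p(128)=4351078600, p(129)=4835271870, p(130)=5371315400, p(131)=5964539504, p(132)=6620830889, p(133)=7346629512, p(134)=8149040695, p(135)=9035836076, p(136)=10015581680, p(137)=11097645016, p(138)=12292341831, p(139)=13610949895, p(140)=15065878135, p(141)=16670689208, p(142)=18440293320, p(143)=20390982757, p(144)=22540654445, p(145)=24908858009, p(146)=27517052599, p(147)=30388671978, p(148)=33549419497, p(149)=37027355200, p(150)=40853235313, p(151)=45060624582, p(152)=49686288421, p(153)=54770336324, p(154)=60356673280, p(155)=66493182097, p(156)=73232243759, p(157)=80630964769, p(158)=88751778802, p(159)=97662728555.
Final step: p(160) = p(159) + p(158) - p(155) - p(153) + p(148) + p(145) - p(138) - p(134) + p(125) + p(120) - p(109) - p(103) + p(90) + p(83) - p(68) - p(60) + p(43) + p(34) - p(15) - p(5)
= 97662728555 + 88751778802 - 66493182097 - 54770336324 + 33549419497 + 24908858009 - 12292341831 - 8149040695 + 3163127352 + 1844349560 - 541946240 - 271248950 + 56634173 + 23338469 - 3087735 - 966467 + 63261 + 12310 - 176 - 7
= 107438159466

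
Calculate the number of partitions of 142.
18440293320

p(n) counts ways to write n as a sum of positive integers (order ignored).
Euler's pentagonal recurrence: p(k) = p(k-1) + p(k-2) - p(k-5) - p(k-7) + p(k-12) + p(k-15) - ... (offsets j(3j∓1)/2, signs ++--, p(0)=1, p(<0)=0).
DP table for k = 0..141: p(0)=1, p(1)=1, p(2)=2, p(3)=3, p(4)=5, p(5)=7, p(6)=11, p(7)=15, p(8)=22, p(9)=30, p(10)=42, p(11)=56, p(12)=77, p(13)=101, p(14)=135, p(15)=176, p(16)=231, p(17)=297, p(18)=385, p(19)=490, p(20)=627, p(21)=792, p(22)=1002, p(23)=1255, p(24)=1575, p(25)=1958, p(26)=2436, p(27)=3010, p(28)=3718, p(29)=4565, p(30)=5604, p(31)=6842, p(32)=8349, p(33)=10143, p(34)=12310, p(35)=14883, p(36)=17977, p(37)=21637, p(38)=26015, p(39)=31185, p(40)=37338, p(41)=44583, p(42)=53174, p(43)=63261, p(44)=75175, p(45)=89134, p(46)=105558, p(47)=124754, p(48)=147273, p(49)=173525, p(50)=204226, p(51)=239943, p(52)=281589, p(53)=329931, p(54)=386155, p(55)=451276, p(56)=526823, p(57)=614154, p(58)=715220, p(59)=831820, p(60)=966467, p(61)=1121505, p(62)=1300156, p(63)=1505499, p(64)=1741630, p(65)=2012558, p(66)=2323520, p(67)=2679689, p(68)=3087735, p(69)=3554345, p(70)=4087968, p(71)=4697205, p(72)=5392783, p(73)=6185689, p(74)=7089500, p(75)=8118264, p(76)=9289091, p(77)=10619863, p(78)=12132164, p(79)=13848650, p(80)=15796476, p(81)=18004327, p(82)=20506255, p(83)=23338469, p(84)=26543660, p(85)=30167357, p(86)=34262962, p(87)=38887673, p(88)=44108109, p(89)=49995925, p(90)=56634173, p(91)=64112359, p(92)=72533807, p(93)=82010177, p(94)=92669720, p(95)=104651419, p(96)=118114304, p(97)=133230930, p(98)=150198136, p(99)=169229875, p(100)=190569292, p(101)=214481126, p(102)=241265379, p(103)=271248950, p(104)=304801365, p(105)=342325709, p(106)=384276336, p(107)=431149389, p(108)=483502844, p(109)=541946240, p(110)=607163746, p(111)=679903203, p(112)=761002156, p(113)=851376628, p(114)=952050665, p(115)=1064144451, p(116)=1188908248, p(117)=1327710076, p(118)=1482074143, p(119)=1653668665, p(120)=1844349560, p(121)=2056148051, p(122)=2291320912, p(123)=2552338241, p(124)=2841940500, p(125)=3163127352, p(126)=3519222692, p(127)=3913864295, p(128)=4351078600, p(129)=4835271870, p(130)=5371315400, p(131)=5964539504, p(132)=6620830889, p(133)=7346629512, p(134)=8149040695, p(135)=9035836076, p(136)=10015581680, p(137)=11097645016, p(138)=12292341831, p(139)=13610949895, p(140)=15065878135, p(141)=16670689208.
Final step: p(142) = p(141) + p(140) - p(137) - p(135) + p(130) + p(127) - p(120) - p(116) + p(107) + p(102) - p(91) - p(85) + p(72) + p(65) - p(50) - p(42) + p(25) + p(16)
= 16670689208 + 15065878135 - 11097645016 - 9035836076 + 5371315400 + 3913864295 - 1844349560 - 1188908248 + 431149389 + 241265379 - 64112359 - 30167357 + 5392783 + 2012558 - 204226 - 53174 + 1958 + 231
= 18440293320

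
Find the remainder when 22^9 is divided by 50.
42

Repeated squaring. Binary of 9 = 1001.
22^1 ≡ 22 (mod 50); 22^2 ≡ 34 (mod 50); 22^4 ≡ 6 (mod 50); 22^8 ≡ 36 (mod 50)
22^9 = 22^1 × 22^8 ≡ 42 (mod 50)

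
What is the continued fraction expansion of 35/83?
[0; 2, 2, 1, 2, 4]

Euclidean algorithm steps:
35 = 0 × 83 + 35
83 = 2 × 35 + 13
35 = 2 × 13 + 9
13 = 1 × 9 + 4
9 = 2 × 4 + 1
4 = 4 × 1 + 0
Continued fraction: [0; 2, 2, 1, 2, 4]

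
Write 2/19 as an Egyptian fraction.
1/10 + 1/190

Greedy algorithm:
2/19: ceiling(19/2) = 10, use 1/10
1/190: ceiling(190/1) = 190, use 1/190
Result: 2/19 = 1/10 + 1/190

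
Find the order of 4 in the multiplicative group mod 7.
3

7 is prime, so ord(4) divides φ(7) = 6.
Divisors of 6: 1, 2, 3, 6.
Repeated squaring: 4^1 ≡ 4, 4^2 ≡ 2, 4^4 ≡ 4 (mod 7).
Test 4^d mod 7 for each divisor d in increasing order:
4^1 ≡ 4
4^2 ≡ 2
4^3 = 4^2·4^1 ≡ 1  ← first divisor giving 1
The order is 3.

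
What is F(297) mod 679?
580

Matrix identity: Q^n = [[F_(n+1), F_n], [F_n, F_(n-1)]] with Q = [[1,1],[1,0]].
n = 297 = 100101001₂. Square-and-multiply, entries mod 679:
Q^1 = [[1,1],[1,0]]
Q^2 = (Q^1)² = [[2,1],[1,1]]
Q^4 = (Q^2)² = [[5,3],[3,2]]
Q^9 = (Q^4)²·Q = [[55,34],[34,21]]
Q^18 = (Q^9)² = [[107,547],[547,239]]
Q^37 = (Q^18)²·Q = [[176,355],[355,500]]
Q^74 = (Q^37)² = [[152,293],[293,538]]
Q^148 = (Q^74)² = [[313,507],[507,485]]
Q^297 = (Q^148)²·Q = [[482,580],[580,581]]
F_297 mod 679 = Q^297[0][1] = 580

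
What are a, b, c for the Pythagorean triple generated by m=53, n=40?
(1209, 4240, 4409)

Euclid's formula: a = m² - n², b = 2mn, c = m² + n²
m = 53, n = 40
a = 53² - 40² = 2809 - 1600 = 1209
b = 2 × 53 × 40 = 4240
c = 53² + 40² = 2809 + 1600 = 4409
Verification: 1209² + 4240² = 1461681 + 17977600 = 19439281 = 4409² ✓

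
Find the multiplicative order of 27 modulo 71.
35

71 is prime, so ord(27) divides φ(71) = 70.
Divisors of 70: 1, 2, 5, 7, 10, 14, 35, 70.
Repeated squaring: 27^1 ≡ 27, 27^2 ≡ 19, 27^4 ≡ 6, 27^8 ≡ 36, 27^16 ≡ 18, 27^32 ≡ 40, 27^64 ≡ 38 (mod 71).
Test 27^d mod 71 for each divisor d in increasing order:
27^1 ≡ 27
27^2 ≡ 19
27^5 = 27^4·27^1 ≡ 20
27^7 = 27^4·27^2·27^1 ≡ 25
27^10 = 27^8·27^2 ≡ 45
27^14 = 27^8·27^4·27^2 ≡ 57
27^35 = 27^32·27^2·27^1 ≡ 1  ← first divisor giving 1
The order is 35.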